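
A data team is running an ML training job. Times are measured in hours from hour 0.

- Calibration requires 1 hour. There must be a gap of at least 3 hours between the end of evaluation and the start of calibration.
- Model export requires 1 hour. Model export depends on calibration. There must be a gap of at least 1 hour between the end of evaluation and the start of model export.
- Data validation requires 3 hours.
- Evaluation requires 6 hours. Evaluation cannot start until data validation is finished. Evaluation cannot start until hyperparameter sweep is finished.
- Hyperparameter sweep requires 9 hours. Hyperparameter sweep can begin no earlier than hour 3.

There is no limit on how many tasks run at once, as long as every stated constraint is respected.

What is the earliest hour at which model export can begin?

22

Hyperparameter sweep waits on its own release at hour 3, so it starts at hour 3 and finishes at 3 + 9 = hour 12.
Nothing blocks data validation, so it runs from hour 0 to hour 3.
Evaluation has to wait for data validation (finishes hour 3); hyperparameter sweep (finishes hour 12). The latest of these is hour 12, so evaluation runs hour 12 to 12 + 6 = hour 18.
Calibration waits on evaluation (finishes hour 18, plus 3-hour gap → hour 21), so it starts at hour 21 and finishes at 21 + 1 = hour 22.
Model export waits on calibration (finishes hour 22); evaluation (finishes hour 18, plus 1-hour gap → hour 19). The latest of these is hour 22, which is the earliest model export can start.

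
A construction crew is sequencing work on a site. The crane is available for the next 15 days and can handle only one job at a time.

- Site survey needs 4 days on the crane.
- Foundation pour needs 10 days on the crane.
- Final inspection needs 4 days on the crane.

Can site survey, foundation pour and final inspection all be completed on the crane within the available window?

No

Running back to back, the jobs need 4 + 10 + 4 = 18 days on the crane.
Since 18 > 15, they cannot all fit.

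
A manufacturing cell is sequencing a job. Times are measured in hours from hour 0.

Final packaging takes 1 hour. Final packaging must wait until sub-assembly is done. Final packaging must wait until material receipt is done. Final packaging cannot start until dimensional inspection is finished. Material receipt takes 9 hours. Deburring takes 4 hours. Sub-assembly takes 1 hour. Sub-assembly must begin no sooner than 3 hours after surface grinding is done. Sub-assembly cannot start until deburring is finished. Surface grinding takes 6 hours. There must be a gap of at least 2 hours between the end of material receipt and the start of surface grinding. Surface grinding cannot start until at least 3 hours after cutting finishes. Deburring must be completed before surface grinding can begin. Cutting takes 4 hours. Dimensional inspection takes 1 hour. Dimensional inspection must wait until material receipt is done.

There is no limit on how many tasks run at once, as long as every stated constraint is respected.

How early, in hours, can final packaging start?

21

Deburring has no prerequisites, so it starts at hour 0 and finishes at hour 4.
Nothing blocks cutting, so it runs from hour 0 to hour 4.
Nothing blocks material receipt, so it runs from hour 0 to hour 9.
Dimensional inspection waits on material receipt (finishes hour 9), so it starts at hour 9 and finishes at 9 + 1 = hour 10.
Surface grinding cannot start until material receipt (finishes hour 9, plus 2-hour gap → hour 11); cutting (finishes hour 4, plus 3-hour gap → hour 7); deburring (finishes hour 4). The controlling bound is hour 11, so surface grinding finishes at 11 + 6 = hour 17.
Sub-assembly needs all of surface grinding (finishes hour 17, plus 3-hour gap → hour 20); deburring (finishes hour 4). That puts its earliest start at hour 20; it finishes at 20 + 1 = hour 21.
Final packaging waits on sub-assembly (finishes hour 21); material receipt (finishes hour 9); dimensional inspection (finishes hour 10). The latest of these is hour 21, which is the earliest final packaging can start.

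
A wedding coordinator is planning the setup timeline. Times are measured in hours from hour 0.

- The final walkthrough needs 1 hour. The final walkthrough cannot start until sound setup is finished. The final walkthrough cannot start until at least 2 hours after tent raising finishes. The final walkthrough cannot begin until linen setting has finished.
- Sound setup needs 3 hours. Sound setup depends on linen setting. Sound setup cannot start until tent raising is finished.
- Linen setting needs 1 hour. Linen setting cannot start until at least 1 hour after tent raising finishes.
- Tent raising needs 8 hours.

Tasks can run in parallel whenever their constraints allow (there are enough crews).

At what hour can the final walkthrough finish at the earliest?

Tent raising has no prerequisites, so it starts at hour 0 and finishes at hour 8.
After tent raising (finishes hour 8, plus 1-hour gap → hour 9), linen setting can start at hour 9 and finishes at hour 10.
Sound setup has to wait for linen setting (finishes hour 10); tent raising (finishes hour 8). The latest of these is hour 10, so sound setup runs hour 10 to 10 + 3 = hour 13.
The final walkthrough cannot start until sound setup (finishes hour 13); tent raising (finishes hour 8, plus 2-hour gap → hour 10); linen setting (finishes hour 10). The controlling bound is hour 13, so the final walkthrough finishes at 13 + 1 = hour 14.

14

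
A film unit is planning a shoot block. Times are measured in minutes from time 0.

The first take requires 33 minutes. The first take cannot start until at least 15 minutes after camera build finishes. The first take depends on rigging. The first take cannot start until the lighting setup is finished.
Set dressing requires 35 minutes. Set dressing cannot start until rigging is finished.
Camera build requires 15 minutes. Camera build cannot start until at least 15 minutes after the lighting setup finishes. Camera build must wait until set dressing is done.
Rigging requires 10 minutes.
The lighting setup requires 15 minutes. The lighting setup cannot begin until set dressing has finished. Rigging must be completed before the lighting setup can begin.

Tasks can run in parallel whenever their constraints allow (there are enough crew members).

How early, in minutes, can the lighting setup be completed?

Rigging has no prerequisites, so it starts at minute 0 and finishes at minute 10.
Set dressing waits on rigging (finishes minute 10), so it starts at minute 10 and finishes at 10 + 35 = minute 45.
The lighting setup has to wait for set dressing (finishes minute 45); rigging (finishes minute 10). The latest of these is minute 45, so the lighting setup runs minute 45 to 45 + 15 = minute 60.

60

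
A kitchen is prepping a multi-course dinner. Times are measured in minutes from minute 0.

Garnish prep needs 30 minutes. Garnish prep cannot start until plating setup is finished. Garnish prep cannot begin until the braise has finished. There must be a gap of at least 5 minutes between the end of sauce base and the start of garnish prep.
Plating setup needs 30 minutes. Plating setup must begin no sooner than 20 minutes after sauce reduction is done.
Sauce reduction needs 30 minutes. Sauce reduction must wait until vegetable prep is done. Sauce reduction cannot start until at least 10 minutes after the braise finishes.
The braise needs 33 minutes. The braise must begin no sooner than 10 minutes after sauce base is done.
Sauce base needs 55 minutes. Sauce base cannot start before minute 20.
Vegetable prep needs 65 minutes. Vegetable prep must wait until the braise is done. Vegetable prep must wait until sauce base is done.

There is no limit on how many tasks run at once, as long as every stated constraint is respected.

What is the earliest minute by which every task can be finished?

After its own release at minute 20, sauce base can start at minute 20 and finishes at minute 75.
The braise cannot begin until sauce base (finishes minute 75, plus 10-minute gap → minute 85). It runs from minute 85 to 85 + 33 = minute 118.
Vegetable prep needs all of the braise (finishes minute 118); sauce base (finishes minute 75). That puts its earliest start at minute 118; it finishes at 118 + 65 = minute 183.
Sauce reduction needs all of vegetable prep (finishes minute 183); the braise (finishes minute 118, plus 10-minute gap → minute 128). That puts its earliest start at minute 183; it finishes at 183 + 30 = minute 213.
Plating setup waits on sauce reduction (finishes minute 213, plus 20-minute gap → minute 233), so it starts at minute 233 and finishes at 233 + 30 = minute 263.
Garnish prep has to wait for plating setup (finishes minute 263); the braise (finishes minute 118); sauce base (finishes minute 75, plus 5-minute gap → minute 80). The latest of these is minute 263, so garnish prep runs minute 263 to 263 + 30 = minute 293.
All tasks are finished once the last one completes. Finish times: Sauce base at 75, The braise at 118, Vegetable prep at 183, Sauce reduction at 213, Plating setup at 263, Garnish prep at 293. The latest is minute 293.

293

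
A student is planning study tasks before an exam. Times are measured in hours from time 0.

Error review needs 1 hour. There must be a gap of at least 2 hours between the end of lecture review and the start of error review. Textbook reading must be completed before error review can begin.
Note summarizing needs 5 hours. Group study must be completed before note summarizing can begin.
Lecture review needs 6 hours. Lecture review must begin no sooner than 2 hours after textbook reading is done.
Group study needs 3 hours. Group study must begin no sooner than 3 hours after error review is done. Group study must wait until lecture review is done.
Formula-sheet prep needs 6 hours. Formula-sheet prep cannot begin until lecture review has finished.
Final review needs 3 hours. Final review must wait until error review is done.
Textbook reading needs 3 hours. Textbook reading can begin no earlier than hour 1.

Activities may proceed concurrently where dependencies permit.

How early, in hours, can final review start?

15

Textbook reading cannot begin until its own release at hour 1. It runs from hour 1 to 1 + 3 = hour 4.
After textbook reading (finishes hour 4, plus 2-hour gap → hour 6), lecture review can start at hour 6 and finishes at hour 12.
For error review: lecture review (finishes hour 12, plus 2-hour gap → hour 14); textbook reading (finishes hour 4). Taking the maximum gives a start of hour 14, and it finishes at 14 + 1 = hour 15.
Final review waits on error review (finishes hour 15), so the earliest it can start is hour 15.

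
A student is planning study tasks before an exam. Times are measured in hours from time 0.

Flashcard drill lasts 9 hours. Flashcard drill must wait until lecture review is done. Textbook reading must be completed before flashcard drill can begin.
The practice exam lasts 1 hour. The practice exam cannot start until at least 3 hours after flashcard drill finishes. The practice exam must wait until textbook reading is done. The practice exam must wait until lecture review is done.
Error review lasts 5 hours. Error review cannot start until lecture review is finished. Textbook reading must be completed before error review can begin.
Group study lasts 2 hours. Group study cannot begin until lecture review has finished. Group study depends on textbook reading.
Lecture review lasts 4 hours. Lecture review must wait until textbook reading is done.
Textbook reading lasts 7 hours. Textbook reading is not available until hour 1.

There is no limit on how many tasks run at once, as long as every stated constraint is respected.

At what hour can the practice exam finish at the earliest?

After its own release at hour 1, textbook reading can start at hour 1 and finishes at hour 8.
After textbook reading (finishes hour 8), lecture review can start at hour 8 and finishes at hour 12.
Flashcard drill has to wait for lecture review (finishes hour 12); textbook reading (finishes hour 8). The latest of these is hour 12, so flashcard drill runs hour 12 to 12 + 9 = hour 21.
The practice exam has to wait for flashcard drill (finishes hour 21, plus 3-hour gap → hour 24); textbook reading (finishes hour 8); lecture review (finishes hour 12). The latest of these is hour 24, so the practice exam runs hour 24 to 24 + 1 = hour 25.

25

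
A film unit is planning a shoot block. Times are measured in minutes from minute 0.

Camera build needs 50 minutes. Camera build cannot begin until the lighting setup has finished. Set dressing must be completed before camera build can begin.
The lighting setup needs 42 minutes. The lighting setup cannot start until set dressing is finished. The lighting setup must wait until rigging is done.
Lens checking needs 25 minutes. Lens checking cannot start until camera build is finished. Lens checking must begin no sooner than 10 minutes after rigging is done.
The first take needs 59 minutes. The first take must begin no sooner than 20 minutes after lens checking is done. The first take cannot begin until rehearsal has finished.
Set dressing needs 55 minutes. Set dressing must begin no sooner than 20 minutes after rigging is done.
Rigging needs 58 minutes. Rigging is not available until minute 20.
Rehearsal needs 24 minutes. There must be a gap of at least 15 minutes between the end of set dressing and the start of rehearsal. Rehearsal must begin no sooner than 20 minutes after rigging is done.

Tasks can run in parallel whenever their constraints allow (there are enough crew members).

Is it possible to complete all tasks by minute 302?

Rigging waits on its own release at minute 20, so it starts at minute 20 and finishes at 20 + 58 = minute 78.
Set dressing waits on rigging (finishes minute 78, plus 20-minute gap → minute 98), so it starts at minute 98 and finishes at 98 + 55 = minute 153.
Rehearsal needs all of set dressing (finishes minute 153, plus 15-minute gap → minute 168); rigging (finishes minute 78, plus 20-minute gap → minute 98). That puts its earliest start at minute 168; it finishes at 168 + 24 = minute 192.
The lighting setup cannot start until set dressing (finishes minute 153); rigging (finishes minute 78). The controlling bound is minute 153, so the lighting setup finishes at 153 + 42 = minute 195.
For camera build: the lighting setup (finishes minute 195); set dressing (finishes minute 153). Taking the maximum gives a start of minute 195, and it finishes at 195 + 50 = minute 245.
For lens checking: camera build (finishes minute 245); rigging (finishes minute 78, plus 10-minute gap → minute 88). Taking the maximum gives a start of minute 245, and it finishes at 245 + 25 = minute 270.
The first take has to wait for lens checking (finishes minute 270, plus 20-minute gap → minute 290); rehearsal (finishes minute 192). The latest of these is minute 290, so the first take runs minute 290 to 290 + 59 = minute 349.
The earliest everything can be done is minute 349, which is after the deadline of 302, so it is not possible.

No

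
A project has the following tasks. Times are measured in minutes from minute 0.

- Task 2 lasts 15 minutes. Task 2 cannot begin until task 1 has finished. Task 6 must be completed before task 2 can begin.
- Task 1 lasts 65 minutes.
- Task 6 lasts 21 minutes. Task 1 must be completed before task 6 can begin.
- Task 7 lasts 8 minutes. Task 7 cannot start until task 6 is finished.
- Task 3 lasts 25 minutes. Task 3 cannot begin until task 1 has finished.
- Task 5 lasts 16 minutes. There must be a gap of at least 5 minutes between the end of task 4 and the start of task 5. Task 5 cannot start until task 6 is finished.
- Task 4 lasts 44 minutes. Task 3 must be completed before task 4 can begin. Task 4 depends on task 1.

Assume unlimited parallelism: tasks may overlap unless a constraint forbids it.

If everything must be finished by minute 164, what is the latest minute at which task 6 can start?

127

Nothing follows task 5; the deadline of minute 164 is its only limit. It must start by 164 − 16 = minute 148.
Task 2 must finish by minute 164; it takes 15 minutes, so it must start by 164 − 15 = minute 149.
Nothing follows task 7; the deadline of minute 164 is its only limit. It must start by 164 − 8 = minute 156.
For task 6: task 2 (must start by minute 149); task 5 (must start by minute 148); task 7 (must start by minute 156). The most restrictive is minute 148; with a 21-minute duration, task 6 must start by minute 127.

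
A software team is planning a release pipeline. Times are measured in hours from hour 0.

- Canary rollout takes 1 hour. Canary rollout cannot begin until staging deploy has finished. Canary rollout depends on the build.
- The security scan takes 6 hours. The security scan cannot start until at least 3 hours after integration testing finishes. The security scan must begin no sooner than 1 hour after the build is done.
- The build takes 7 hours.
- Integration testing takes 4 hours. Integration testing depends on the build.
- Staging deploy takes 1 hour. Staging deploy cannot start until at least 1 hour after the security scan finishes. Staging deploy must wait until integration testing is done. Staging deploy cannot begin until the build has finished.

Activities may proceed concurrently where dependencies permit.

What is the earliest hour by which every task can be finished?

23

Nothing blocks the build, so it runs from hour 0 to hour 7.
Integration testing waits on the build (finishes hour 7), so it starts at hour 7 and finishes at 7 + 4 = hour 11.
The security scan has to wait for integration testing (finishes hour 11, plus 3-hour gap → hour 14); the build (finishes hour 7, plus 1-hour gap → hour 8). The latest of these is hour 14, so the security scan runs hour 14 to 14 + 6 = hour 20.
For staging deploy: the security scan (finishes hour 20, plus 1-hour gap → hour 21); integration testing (finishes hour 11); the build (finishes hour 7). Taking the maximum gives a start of hour 21, and it finishes at 21 + 1 = hour 22.
Canary rollout cannot start until staging deploy (finishes hour 22); the build (finishes hour 7). The controlling bound is hour 22, so canary rollout finishes at 22 + 1 = hour 23.
All tasks are finished once the last one completes. Finish times: The build at 7, Integration testing at 11, The security scan at 20, Staging deploy at 22, Canary rollout at 23. The latest is hour 23.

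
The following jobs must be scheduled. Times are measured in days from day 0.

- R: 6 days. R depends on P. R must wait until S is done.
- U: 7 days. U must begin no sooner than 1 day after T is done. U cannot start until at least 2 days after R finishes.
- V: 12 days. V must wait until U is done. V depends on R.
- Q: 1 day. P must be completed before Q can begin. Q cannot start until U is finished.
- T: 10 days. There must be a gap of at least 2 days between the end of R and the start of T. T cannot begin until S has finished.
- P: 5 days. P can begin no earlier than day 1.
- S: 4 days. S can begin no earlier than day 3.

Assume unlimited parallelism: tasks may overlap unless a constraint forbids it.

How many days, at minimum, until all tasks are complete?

45

S waits on its own release at day 3, so it starts at day 3 and finishes at 3 + 4 = day 7.
P waits on its own release at day 1, so it starts at day 1 and finishes at 1 + 5 = day 6.
For R: P (finishes day 6); S (finishes day 7). Taking the maximum gives a start of day 7, and it finishes at 7 + 6 = day 13.
For T: R (finishes day 13, plus 2-day gap → day 15); S (finishes day 7). Taking the maximum gives a start of day 15, and it finishes at 15 + 10 = day 25.
For U: T (finishes day 25, plus 1-day gap → day 26); R (finishes day 13, plus 2-day gap → day 15). Taking the maximum gives a start of day 26, and it finishes at 26 + 7 = day 33.
V has to wait for U (finishes day 33); R (finishes day 13). The latest of these is day 33, so V runs day 33 to 33 + 12 = day 45.
Q needs all of P (finishes day 6); U (finishes day 33). That puts its earliest start at day 33; it finishes at 33 + 1 = day 34.
All tasks are finished once the last one completes. Finish times: P at 6, Q at 34, R at 13, S at 7, T at 25, U at 33, V at 45. The latest is day 45.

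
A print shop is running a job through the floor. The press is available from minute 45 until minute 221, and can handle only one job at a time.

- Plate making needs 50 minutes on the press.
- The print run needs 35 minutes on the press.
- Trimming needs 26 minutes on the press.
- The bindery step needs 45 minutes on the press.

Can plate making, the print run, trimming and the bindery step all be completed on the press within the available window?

Yes

The press window is 221 − 45 = 176 minutes.
Running back to back, the jobs need 50 + 35 + 26 + 45 = 156 minutes on the press.
Since 156 ≤ 176, they fit within the window.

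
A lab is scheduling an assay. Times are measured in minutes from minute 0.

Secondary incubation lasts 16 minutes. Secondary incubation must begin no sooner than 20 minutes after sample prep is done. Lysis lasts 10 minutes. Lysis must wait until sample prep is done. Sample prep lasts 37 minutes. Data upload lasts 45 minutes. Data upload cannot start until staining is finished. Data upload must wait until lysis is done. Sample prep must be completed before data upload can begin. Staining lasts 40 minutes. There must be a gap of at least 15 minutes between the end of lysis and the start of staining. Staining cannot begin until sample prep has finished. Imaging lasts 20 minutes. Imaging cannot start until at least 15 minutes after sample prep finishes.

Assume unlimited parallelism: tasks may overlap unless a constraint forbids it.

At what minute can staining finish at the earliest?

Nothing blocks sample prep, so it runs from minute 0 to minute 37.
After sample prep (finishes minute 37), lysis can start at minute 37 and finishes at minute 47.
Staining cannot start until lysis (finishes minute 47, plus 15-minute gap → minute 62); sample prep (finishes minute 37). The controlling bound is minute 62, so staining finishes at 62 + 40 = minute 102.

102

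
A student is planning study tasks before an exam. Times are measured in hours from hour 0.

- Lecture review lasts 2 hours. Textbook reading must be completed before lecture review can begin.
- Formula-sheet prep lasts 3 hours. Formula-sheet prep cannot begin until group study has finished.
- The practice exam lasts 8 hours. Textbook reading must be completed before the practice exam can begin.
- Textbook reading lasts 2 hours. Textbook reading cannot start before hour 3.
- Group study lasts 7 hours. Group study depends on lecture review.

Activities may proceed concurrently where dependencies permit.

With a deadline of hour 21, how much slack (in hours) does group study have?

4

After its own release at hour 3, textbook reading can start at hour 3 and finishes at hour 5.
Lecture review cannot begin until textbook reading (finishes hour 5). It runs from hour 5 to 5 + 2 = hour 7.
Group study cannot begin until lecture review (finishes hour 7). It runs from hour 7 to 7 + 7 = hour 14.

Working backward from the deadline:
Formula-sheet prep must finish by hour 21; it takes 3 hours, so it must start by 21 − 3 = hour 18.
Since formula-sheet prep (must start by hour 18) depends on it, group study must finish by hour 18. Backing off its 7-hour duration gives a latest start of hour 11.
So group study can start as early as hour 7 and as late as hour 11, giving 11 − 7 = 4 hours of slack.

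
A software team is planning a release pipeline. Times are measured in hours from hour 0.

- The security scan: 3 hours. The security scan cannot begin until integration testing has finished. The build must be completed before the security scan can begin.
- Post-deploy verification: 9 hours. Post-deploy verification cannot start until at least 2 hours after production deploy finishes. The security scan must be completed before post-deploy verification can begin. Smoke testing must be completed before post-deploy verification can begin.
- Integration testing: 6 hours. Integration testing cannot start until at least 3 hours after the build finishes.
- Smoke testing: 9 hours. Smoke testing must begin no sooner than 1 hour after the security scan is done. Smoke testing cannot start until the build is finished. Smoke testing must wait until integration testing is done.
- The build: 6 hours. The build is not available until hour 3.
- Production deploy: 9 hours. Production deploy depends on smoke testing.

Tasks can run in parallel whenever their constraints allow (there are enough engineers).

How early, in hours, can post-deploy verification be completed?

After its own release at hour 3, the build can start at hour 3 and finishes at hour 9.
Integration testing waits on the build (finishes hour 9, plus 3-hour gap → hour 12), so it starts at hour 12 and finishes at 12 + 6 = hour 18.
The security scan cannot start until integration testing (finishes hour 18); the build (finishes hour 9). The controlling bound is hour 18, so the security scan finishes at 18 + 3 = hour 21.
For smoke testing: the security scan (finishes hour 21, plus 1-hour gap → hour 22); the build (finishes hour 9); integration testing (finishes hour 18). Taking the maximum gives a start of hour 22, and it finishes at 22 + 9 = hour 31.
Production deploy waits on smoke testing (finishes hour 31), so it starts at hour 31 and finishes at 31 + 9 = hour 40.
Post-deploy verification cannot start until production deploy (finishes hour 40, plus 2-hour gap → hour 42); the security scan (finishes hour 21); smoke testing (finishes hour 31). The controlling bound is hour 42, so post-deploy verification finishes at 42 + 9 = hour 51.

51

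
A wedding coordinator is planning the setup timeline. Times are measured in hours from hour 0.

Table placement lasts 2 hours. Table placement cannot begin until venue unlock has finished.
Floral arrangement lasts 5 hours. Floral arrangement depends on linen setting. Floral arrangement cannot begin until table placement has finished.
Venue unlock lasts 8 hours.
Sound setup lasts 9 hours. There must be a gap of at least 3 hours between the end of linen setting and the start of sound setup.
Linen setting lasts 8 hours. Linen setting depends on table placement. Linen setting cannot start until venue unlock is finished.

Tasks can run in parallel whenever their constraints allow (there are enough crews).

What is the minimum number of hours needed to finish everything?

Nothing blocks venue unlock, so it runs from hour 0 to hour 8.
Table placement waits on venue unlock (finishes hour 8), so it starts at hour 8 and finishes at 8 + 2 = hour 10.
For linen setting: table placement (finishes hour 10); venue unlock (finishes hour 8). Taking the maximum gives a start of hour 10, and it finishes at 10 + 8 = hour 18.
After linen setting (finishes hour 18, plus 3-hour gap → hour 21), sound setup can start at hour 21 and finishes at hour 30.
Floral arrangement has to wait for linen setting (finishes hour 18); table placement (finishes hour 10). The latest of these is hour 18, so floral arrangement runs hour 18 to 18 + 5 = hour 23.
All tasks are finished once the last one completes. Finish times: Venue unlock at 8, Table placement at 10, Linen setting at 18, Floral arrangement at 23, Sound setup at 30. The latest is hour 30.

30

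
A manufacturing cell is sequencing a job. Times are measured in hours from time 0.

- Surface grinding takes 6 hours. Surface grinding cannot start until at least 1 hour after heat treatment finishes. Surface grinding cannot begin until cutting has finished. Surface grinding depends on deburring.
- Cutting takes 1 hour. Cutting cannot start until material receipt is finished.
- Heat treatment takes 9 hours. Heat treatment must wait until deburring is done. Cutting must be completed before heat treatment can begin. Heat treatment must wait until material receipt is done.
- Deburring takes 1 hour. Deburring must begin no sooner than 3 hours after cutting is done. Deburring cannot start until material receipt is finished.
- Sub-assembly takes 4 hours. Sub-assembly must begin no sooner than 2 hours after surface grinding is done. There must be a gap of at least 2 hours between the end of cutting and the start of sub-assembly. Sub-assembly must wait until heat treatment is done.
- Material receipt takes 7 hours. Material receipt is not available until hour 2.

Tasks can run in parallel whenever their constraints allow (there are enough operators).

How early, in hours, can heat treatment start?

Material receipt cannot begin until its own release at hour 2. It runs from hour 2 to 2 + 7 = hour 9.
Cutting waits on material receipt (finishes hour 9), so it starts at hour 9 and finishes at 9 + 1 = hour 10.
For deburring: cutting (finishes hour 10, plus 3-hour gap → hour 13); material receipt (finishes hour 9). Taking the maximum gives a start of hour 13, and it finishes at 13 + 1 = hour 14.
Heat treatment waits on deburring (finishes hour 14); cutting (finishes hour 10); material receipt (finishes hour 9). The latest of these is hour 14, which is the earliest heat treatment can start.

14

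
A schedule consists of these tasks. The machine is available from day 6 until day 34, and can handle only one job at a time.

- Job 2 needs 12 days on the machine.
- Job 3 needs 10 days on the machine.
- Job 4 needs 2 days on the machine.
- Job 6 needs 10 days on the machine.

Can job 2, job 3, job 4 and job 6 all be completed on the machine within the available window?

No

The machine window is 34 − 6 = 28 days.
Running back to back, the jobs need 12 + 10 + 2 + 10 = 34 days on the machine.
Since 34 > 28, they cannot all fit.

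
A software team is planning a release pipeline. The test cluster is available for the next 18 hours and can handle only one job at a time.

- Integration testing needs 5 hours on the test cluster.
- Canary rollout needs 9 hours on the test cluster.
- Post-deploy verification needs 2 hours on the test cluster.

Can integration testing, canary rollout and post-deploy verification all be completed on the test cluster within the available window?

Running back to back, the jobs need 5 + 9 + 2 = 16 hours on the test cluster.
Since 16 ≤ 18, they fit within the window.

Yes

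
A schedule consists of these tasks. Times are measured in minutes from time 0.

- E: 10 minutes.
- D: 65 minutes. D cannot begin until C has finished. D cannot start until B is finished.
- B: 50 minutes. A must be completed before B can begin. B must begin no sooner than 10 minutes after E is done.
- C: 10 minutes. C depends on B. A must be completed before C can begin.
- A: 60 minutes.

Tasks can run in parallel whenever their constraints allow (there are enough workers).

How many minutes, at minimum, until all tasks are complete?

185

Nothing blocks E, so it runs from minute 0 to minute 10.
Nothing blocks A, so it runs from minute 0 to minute 60.
For B: A (finishes minute 60); E (finishes minute 10, plus 10-minute gap → minute 20). Taking the maximum gives a start of minute 60, and it finishes at 60 + 50 = minute 110.
For C: B (finishes minute 110); A (finishes minute 60). Taking the maximum gives a start of minute 110, and it finishes at 110 + 10 = minute 120.
D cannot start until C (finishes minute 120); B (finishes minute 110). The controlling bound is minute 120, so D finishes at 120 + 65 = minute 185.
All tasks are finished once the last one completes. Finish times: A at 60, B at 110, C at 120, D at 185, E at 10. The latest is minute 185.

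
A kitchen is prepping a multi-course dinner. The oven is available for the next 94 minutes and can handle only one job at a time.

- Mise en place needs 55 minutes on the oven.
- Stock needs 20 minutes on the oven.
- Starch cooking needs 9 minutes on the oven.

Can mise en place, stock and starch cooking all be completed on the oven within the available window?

Running back to back, the jobs need 55 + 20 + 9 = 84 minutes on the oven.
Since 84 ≤ 94, they fit within the window.

Yes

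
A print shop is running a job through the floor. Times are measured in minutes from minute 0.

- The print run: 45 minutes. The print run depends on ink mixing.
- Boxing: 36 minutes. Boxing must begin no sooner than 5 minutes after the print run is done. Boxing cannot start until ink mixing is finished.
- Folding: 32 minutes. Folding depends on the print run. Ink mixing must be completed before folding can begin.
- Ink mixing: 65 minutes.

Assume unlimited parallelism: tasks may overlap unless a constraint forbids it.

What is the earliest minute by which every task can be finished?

Ink mixing has no prerequisites, so it starts at minute 0 and finishes at minute 65.
After ink mixing (finishes minute 65), the print run can start at minute 65 and finishes at minute 110.
Boxing cannot start until the print run (finishes minute 110, plus 5-minute gap → minute 115); ink mixing (finishes minute 65). The controlling bound is minute 115, so boxing finishes at 115 + 36 = minute 151.
Folding cannot start until the print run (finishes minute 110); ink mixing (finishes minute 65). The controlling bound is minute 110, so folding finishes at 110 + 32 = minute 142.
All tasks are finished once the last one completes. Finish times: Ink mixing at 65, The print run at 110, Folding at 142, Boxing at 151. The latest is minute 151.

151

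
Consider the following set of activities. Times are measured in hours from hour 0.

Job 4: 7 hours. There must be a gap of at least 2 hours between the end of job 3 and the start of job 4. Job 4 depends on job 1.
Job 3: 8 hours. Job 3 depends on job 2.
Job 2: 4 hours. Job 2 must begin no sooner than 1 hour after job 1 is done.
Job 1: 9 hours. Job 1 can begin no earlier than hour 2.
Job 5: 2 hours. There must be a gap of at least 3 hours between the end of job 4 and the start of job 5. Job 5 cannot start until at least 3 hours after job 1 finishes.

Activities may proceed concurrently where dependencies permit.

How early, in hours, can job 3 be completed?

Job 1 waits on its own release at hour 2, so it starts at hour 2 and finishes at 2 + 9 = hour 11.
Job 2 waits on job 1 (finishes hour 11, plus 1-hour gap → hour 12), so it starts at hour 12 and finishes at 12 + 4 = hour 16.
Job 3 cannot begin until job 2 (finishes hour 16). It runs from hour 16 to 16 + 8 = hour 24.

24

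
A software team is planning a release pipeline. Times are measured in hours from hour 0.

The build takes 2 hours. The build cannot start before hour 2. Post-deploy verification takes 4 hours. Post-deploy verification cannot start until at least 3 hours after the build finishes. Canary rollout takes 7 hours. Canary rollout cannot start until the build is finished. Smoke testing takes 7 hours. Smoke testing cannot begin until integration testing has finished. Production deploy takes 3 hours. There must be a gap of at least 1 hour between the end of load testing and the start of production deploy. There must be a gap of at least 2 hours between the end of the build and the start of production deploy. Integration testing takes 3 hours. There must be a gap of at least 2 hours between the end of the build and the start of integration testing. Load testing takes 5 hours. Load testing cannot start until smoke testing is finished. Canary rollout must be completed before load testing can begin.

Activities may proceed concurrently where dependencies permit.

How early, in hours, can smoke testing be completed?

The build cannot begin until its own release at hour 2. It runs from hour 2 to 2 + 2 = hour 4.
Integration testing waits on the build (finishes hour 4, plus 2-hour gap → hour 6), so it starts at hour 6 and finishes at 6 + 3 = hour 9.
After integration testing (finishes hour 9), smoke testing can start at hour 9 and finishes at hour 16.

16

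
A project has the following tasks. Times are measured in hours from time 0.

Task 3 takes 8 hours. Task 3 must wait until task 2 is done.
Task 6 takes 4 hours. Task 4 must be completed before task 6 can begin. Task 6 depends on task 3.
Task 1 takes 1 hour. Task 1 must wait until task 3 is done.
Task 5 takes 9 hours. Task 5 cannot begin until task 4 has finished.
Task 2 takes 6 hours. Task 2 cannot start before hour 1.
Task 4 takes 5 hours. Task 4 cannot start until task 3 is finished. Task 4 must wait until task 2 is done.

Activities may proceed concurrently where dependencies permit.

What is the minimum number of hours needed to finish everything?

Task 2 waits on its own release at hour 1, so it starts at hour 1 and finishes at 1 + 6 = hour 7.
After task 2 (finishes hour 7), task 3 can start at hour 7 and finishes at hour 15.
For task 4: task 3 (finishes hour 15); task 2 (finishes hour 7). Taking the maximum gives a start of hour 15, and it finishes at 15 + 5 = hour 20.
Task 6 has to wait for task 4 (finishes hour 20); task 3 (finishes hour 15). The latest of these is hour 20, so task 6 runs hour 20 to 20 + 4 = hour 24.
Task 5 cannot begin until task 4 (finishes hour 20). It runs from hour 20 to 20 + 9 = hour 29.
Task 1 cannot begin until task 3 (finishes hour 15). It runs from hour 15 to 15 + 1 = hour 16.
All tasks are finished once the last one completes. Finish times: Task 1 at 16, Task 2 at 7, Task 3 at 15, Task 4 at 20, Task 5 at 29, Task 6 at 24. The latest is hour 29.

29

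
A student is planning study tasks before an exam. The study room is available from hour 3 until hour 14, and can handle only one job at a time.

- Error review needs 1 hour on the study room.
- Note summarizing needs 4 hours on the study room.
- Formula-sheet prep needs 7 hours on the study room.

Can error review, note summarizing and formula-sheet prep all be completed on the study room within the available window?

The study room window is 14 − 3 = 11 hours.
Running back to back, the jobs need 1 + 4 + 7 = 12 hours on the study room.
Since 12 > 11, they cannot all fit.

No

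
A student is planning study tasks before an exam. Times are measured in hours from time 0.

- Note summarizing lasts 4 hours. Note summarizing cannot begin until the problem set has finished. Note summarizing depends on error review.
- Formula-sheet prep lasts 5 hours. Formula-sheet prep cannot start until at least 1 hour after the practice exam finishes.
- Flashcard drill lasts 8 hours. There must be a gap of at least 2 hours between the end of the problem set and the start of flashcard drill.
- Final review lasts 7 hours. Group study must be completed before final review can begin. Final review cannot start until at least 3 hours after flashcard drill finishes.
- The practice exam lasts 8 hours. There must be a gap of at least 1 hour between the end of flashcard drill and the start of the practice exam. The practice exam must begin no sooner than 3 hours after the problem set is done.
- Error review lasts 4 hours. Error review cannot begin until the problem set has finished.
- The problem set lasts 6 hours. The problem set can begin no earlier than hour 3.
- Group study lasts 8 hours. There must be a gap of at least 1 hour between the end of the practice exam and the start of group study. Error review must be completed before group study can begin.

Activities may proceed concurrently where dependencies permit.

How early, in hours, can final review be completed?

After its own release at hour 3, the problem set can start at hour 3 and finishes at hour 9.
After the problem set (finishes hour 9), error review can start at hour 9 and finishes at hour 13.
Flashcard drill cannot begin until the problem set (finishes hour 9, plus 2-hour gap → hour 11). It runs from hour 11 to 11 + 8 = hour 19.
The practice exam has to wait for flashcard drill (finishes hour 19, plus 1-hour gap → hour 20); the problem set (finishes hour 9, plus 3-hour gap → hour 12). The latest of these is hour 20, so the practice exam runs hour 20 to 20 + 8 = hour 28.
Group study has to wait for the practice exam (finishes hour 28, plus 1-hour gap → hour 29); error review (finishes hour 13). The latest of these is hour 29, so group study runs hour 29 to 29 + 8 = hour 37.
Final review needs all of group study (finishes hour 37); flashcard drill (finishes hour 19, plus 3-hour gap → hour 22). That puts its earliest start at hour 37; it finishes at 37 + 7 = hour 44.

44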